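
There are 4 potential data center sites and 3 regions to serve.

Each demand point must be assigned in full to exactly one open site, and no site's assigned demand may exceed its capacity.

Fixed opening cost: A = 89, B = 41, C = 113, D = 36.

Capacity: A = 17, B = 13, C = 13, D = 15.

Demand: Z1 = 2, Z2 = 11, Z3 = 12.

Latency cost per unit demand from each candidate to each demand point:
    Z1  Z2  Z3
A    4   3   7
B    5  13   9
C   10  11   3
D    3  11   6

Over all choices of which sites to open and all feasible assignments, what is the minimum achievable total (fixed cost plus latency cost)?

236

Open {A, D}; cheapest assignment that respects the capacities:
  A (cap 17, load 11): Z2 — cost 11×3 = 33
  D (cap 15, load 14): Z1, Z3 — cost 2×3 + 12×6 = 78
  Shipping 111, fixed 125 → total 236.
  Any other capacity-feasible assignment to {A, D} ships for at least 111.
Compare {A, B, D}: its best feasible assignment gives total 277.
Compare {A, B}: its best feasible assignment gives total 279.
Every other set of open sites that can feasibly serve all demand totals ≥ 277 even under its best assignment. Minimum: 236.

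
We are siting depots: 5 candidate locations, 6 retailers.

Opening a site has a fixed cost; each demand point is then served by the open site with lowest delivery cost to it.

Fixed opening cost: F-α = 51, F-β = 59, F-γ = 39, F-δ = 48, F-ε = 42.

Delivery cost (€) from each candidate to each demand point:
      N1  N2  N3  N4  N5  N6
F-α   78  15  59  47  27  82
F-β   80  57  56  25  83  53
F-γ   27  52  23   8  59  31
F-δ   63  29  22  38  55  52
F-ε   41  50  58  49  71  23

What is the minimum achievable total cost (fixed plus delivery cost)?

Open {F-α, F-γ}: assign each demand point to its cheapest open site.
  N1→F-γ 27, N2→F-α 15, N3→F-γ 23, N4→F-γ 8, N5→F-α 27, N6→F-γ 31
  delivery cost 131, fixed 90 → total 221.
Compare {F-γ}: delivery cost 200 + fixed 39 = 239.
Compare {F-α, F-γ, F-ε}: delivery cost 123 + fixed 132 = 255.
Compare {F-γ, F-δ}: delivery cost 172 + fixed 87 = 259.
All other subsets cost ≥ 239. Minimum total cost: 221.

221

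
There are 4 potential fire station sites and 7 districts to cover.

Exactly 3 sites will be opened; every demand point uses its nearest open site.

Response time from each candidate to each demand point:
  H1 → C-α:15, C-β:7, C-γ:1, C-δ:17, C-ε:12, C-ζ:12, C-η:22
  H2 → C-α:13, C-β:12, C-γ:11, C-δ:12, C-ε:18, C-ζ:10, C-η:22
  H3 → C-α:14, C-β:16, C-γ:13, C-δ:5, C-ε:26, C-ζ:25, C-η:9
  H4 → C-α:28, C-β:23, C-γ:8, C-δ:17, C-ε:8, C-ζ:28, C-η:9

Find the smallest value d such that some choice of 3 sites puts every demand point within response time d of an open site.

Open {H1, H2, H3}.
  Farthest demand point is C-α at response time 13 (to H2); all others are ≤ 13.
With {H1, H2, H4} the worst case is 13.
With {H2, H3, H4} the worst case is 13.
No size-3 selection achieves below 13.

13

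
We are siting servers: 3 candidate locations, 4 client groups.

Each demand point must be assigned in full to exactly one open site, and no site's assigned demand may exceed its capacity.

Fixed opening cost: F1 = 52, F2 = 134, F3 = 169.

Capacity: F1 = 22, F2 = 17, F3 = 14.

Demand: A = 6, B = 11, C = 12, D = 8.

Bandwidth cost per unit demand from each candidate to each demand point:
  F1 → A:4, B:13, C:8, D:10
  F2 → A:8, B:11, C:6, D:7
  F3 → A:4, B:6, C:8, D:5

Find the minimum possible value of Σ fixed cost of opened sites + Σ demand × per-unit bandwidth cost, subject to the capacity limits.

531

Open {F1, F2}; cheapest assignment that respects the capacities:
  F1 (cap 22, load 20): C, D — cost 12×8 + 8×10 = 176
  F2 (cap 17, load 17): A, B — cost 6×8 + 11×11 = 169
  Shipping 345, fixed 186 → total 531.
  Any other capacity-feasible assignment to {F1, F2} ships for at least 345.
Compare {F1, F2, F3}: its best feasible assignment gives total 597.
Every other set of open sites that can feasibly serve all demand totals ≥ 597 even under its best assignment. Minimum: 531.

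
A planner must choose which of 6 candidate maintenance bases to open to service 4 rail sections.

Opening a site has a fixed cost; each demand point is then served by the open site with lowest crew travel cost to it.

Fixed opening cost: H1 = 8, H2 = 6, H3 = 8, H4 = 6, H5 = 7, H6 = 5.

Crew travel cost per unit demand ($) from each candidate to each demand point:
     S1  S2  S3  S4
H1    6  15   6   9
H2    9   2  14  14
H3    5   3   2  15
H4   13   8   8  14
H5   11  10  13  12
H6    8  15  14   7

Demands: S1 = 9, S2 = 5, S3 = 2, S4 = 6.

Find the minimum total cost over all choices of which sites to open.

Open {H3, H6}: assign each demand point to its cheapest open site.
  S1→H3 9×5=45, S2→H3 5×3=15, S3→H3 2×2=4, S4→H6 6×7=42
  crew travel cost 106, fixed 13 → total 119.
Compare {H2, H3, H6}: crew travel cost 101 + fixed 19 = 120.
Compare {H3, H4, H6}: crew travel cost 106 + fixed 19 = 125.
Compare {H3, H5, H6}: crew travel cost 106 + fixed 20 = 126.
All other subsets cost ≥ 120. Minimum total cost: 119.

119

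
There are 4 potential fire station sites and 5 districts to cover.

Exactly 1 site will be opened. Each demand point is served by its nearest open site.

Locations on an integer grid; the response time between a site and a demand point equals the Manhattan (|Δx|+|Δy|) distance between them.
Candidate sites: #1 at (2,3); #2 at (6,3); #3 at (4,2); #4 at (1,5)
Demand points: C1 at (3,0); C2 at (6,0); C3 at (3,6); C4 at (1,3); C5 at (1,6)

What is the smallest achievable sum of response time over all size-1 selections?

Open {#1}.
  C1→#1 4, C2→#1 7, C3→#1 4, C4→#1 1, C5→#1 4  ⇒ total 20.
Compare {#3}: total 23.
Compare {#4}: total 23.
No size-1 selection does better; minimum is 20.

20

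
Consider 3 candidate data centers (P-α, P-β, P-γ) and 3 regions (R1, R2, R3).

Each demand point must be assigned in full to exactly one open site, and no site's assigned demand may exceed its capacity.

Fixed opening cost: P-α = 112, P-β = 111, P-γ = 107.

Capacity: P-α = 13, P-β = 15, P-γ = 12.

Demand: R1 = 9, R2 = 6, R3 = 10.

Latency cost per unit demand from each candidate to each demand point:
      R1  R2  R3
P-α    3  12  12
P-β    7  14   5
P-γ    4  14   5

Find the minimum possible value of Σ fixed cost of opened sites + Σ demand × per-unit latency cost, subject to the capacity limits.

Open {P-β, P-γ}; cheapest assignment that respects the capacities:
  P-β (cap 15, load 15): R1, R2 — cost 9×7 + 6×14 = 147
  P-γ (cap 12, load 10): R3 — cost 10×5 = 50
  Shipping 197, fixed 218 → total 415.
  Any other capacity-feasible assignment to {P-β, P-γ} ships for at least 197.
Compare {P-α, P-β, P-γ}: its best feasible assignment gives total 488.
Compare {P-α, P-β}: its best feasible assignment gives total 490.
Every other set of open sites that can feasibly serve all demand totals ≥ 488 even under its best assignment. Minimum: 415.

415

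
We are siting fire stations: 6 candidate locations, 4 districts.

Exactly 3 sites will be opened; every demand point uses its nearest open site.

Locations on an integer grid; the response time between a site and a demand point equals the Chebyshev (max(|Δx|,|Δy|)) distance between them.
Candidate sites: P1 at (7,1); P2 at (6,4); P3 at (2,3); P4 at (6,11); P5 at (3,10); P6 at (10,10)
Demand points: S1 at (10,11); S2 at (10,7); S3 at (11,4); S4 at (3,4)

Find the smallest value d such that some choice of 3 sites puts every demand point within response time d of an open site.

Open {P1, P2, P4}.
  Farthest demand point is S1 at response time 4 (to P4); all others are ≤ 4.
With {P1, P2, P6} the worst case is 4.
With {P1, P3, P4} the worst case is 4.
No size-3 selection achieves below 4.

4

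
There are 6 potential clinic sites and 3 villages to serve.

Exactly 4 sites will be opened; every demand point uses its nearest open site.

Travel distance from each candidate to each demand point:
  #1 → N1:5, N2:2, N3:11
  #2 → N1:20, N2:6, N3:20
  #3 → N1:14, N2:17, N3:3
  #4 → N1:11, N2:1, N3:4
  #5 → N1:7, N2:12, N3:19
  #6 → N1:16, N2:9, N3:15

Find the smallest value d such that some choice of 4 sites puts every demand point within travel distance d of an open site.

5

Open {#1, #2, #3, #4}.
  Farthest demand point is N1 at travel distance 5 (to #1); all others are ≤ 5.
With {#1, #2, #3, #5} the worst case is 5.
With {#1, #2, #3, #6} the worst case is 5.
No size-4 selection achieves below 5.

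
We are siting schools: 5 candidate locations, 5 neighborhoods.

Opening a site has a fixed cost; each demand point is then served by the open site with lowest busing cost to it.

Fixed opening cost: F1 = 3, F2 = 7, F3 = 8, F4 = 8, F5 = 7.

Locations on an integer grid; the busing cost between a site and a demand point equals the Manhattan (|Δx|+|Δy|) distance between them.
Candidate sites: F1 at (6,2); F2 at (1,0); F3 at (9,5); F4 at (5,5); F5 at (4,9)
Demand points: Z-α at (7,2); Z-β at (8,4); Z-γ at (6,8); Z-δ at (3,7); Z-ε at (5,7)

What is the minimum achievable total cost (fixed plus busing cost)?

Open {F1, F5}: assign each demand point to its cheapest open site.
  Z-α→F1 1, Z-β→F1 4, Z-γ→F5 3, Z-δ→F5 3, Z-ε→F5 3
  busing cost 14, fixed 10 → total 24.
Compare {F1, F4}: busing cost 15 + fixed 11 = 26.
Compare {F4}: busing cost 19 + fixed 8 = 27.
Compare {F1}: busing cost 25 + fixed 3 = 28.
All other subsets cost ≥ 26. Minimum total cost: 24.

24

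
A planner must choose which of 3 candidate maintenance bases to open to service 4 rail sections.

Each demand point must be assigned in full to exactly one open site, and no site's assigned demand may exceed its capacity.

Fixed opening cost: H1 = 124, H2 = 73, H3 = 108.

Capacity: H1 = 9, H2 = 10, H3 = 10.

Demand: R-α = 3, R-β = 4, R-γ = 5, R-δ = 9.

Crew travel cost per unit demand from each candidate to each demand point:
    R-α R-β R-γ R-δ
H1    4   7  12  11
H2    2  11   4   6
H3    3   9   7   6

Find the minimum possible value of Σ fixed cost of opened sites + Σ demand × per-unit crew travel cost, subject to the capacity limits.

Open {H1, H2, H3}; cheapest assignment that respects the capacities:
  H1 (cap 9, load 4): R-β — cost 4×7 = 28
  H2 (cap 10, load 8): R-α, R-γ — cost 3×2 + 5×4 = 26
  H3 (cap 10, load 9): R-δ — cost 9×6 = 54
  Shipping 108, fixed 305 → total 413.
  Any other capacity-feasible assignment to {H1, H2, H3} ships for at least 108.
Total demand is 21 and no other set of sites has combined capacity ≥ 21, so {H1, H2, H3} is the only feasible choice of open sites. Minimum: 413.

413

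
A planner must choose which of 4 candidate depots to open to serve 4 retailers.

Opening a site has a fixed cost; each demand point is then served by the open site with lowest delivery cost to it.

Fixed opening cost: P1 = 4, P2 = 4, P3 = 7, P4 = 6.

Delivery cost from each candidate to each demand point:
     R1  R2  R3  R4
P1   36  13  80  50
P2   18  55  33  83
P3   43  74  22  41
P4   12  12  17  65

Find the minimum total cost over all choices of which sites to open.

95

Open {P3, P4}: assign each demand point to its cheapest open site.
  R1→P4 12, R2→P4 12, R3→P4 17, R4→P3 41
  delivery cost 82, fixed 13 → total 95.
Compare {P1, P3, P4}: delivery cost 82 + fixed 17 = 99.
Compare {P2, P3, P4}: delivery cost 82 + fixed 17 = 99.
Compare {P1, P4}: delivery cost 91 + fixed 10 = 101.
All other subsets cost ≥ 99. Minimum total cost: 95.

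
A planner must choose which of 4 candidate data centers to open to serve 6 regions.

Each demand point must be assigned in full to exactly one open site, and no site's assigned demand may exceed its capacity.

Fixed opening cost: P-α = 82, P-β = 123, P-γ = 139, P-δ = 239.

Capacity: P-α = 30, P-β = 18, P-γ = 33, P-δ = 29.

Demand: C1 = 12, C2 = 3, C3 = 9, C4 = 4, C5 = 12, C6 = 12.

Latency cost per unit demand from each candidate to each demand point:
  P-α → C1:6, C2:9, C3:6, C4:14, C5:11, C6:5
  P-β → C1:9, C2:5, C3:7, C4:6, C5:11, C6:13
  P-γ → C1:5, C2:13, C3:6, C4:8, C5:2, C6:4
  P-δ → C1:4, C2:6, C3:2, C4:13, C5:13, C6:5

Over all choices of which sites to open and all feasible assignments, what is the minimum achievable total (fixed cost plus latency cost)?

Open {P-α, P-γ}; cheapest assignment that respects the capacities:
  P-α (cap 30, load 24): C2, C3, C6 — cost 3×9 + 9×6 + 12×5 = 141
  P-γ (cap 33, load 28): C1, C4, C5 — cost 12×5 + 4×8 + 12×2 = 116
  Shipping 257, fixed 221 → total 478.
  Any other capacity-feasible assignment to {P-α, P-γ} ships for at least 257.
Compare {P-γ, P-δ}: its best feasible assignment gives total 566.
Compare {P-α, P-β, P-γ}: its best feasible assignment gives total 581.
Every other set of open sites that can feasibly serve all demand totals ≥ 566 even under its best assignment. Minimum: 478.

478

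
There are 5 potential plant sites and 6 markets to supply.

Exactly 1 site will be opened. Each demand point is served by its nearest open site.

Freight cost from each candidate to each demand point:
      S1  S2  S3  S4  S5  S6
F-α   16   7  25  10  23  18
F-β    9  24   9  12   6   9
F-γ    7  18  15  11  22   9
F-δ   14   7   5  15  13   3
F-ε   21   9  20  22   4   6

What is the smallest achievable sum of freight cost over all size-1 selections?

Open {F-δ}.
  S1→F-δ 14, S2→F-δ 7, S3→F-δ 5, S4→F-δ 15, S5→F-δ 13, S6→F-δ 3  ⇒ total 57.
Compare {F-β}: total 69.
Compare {F-γ}: total 82.
No size-1 selection does better; minimum is 57.

57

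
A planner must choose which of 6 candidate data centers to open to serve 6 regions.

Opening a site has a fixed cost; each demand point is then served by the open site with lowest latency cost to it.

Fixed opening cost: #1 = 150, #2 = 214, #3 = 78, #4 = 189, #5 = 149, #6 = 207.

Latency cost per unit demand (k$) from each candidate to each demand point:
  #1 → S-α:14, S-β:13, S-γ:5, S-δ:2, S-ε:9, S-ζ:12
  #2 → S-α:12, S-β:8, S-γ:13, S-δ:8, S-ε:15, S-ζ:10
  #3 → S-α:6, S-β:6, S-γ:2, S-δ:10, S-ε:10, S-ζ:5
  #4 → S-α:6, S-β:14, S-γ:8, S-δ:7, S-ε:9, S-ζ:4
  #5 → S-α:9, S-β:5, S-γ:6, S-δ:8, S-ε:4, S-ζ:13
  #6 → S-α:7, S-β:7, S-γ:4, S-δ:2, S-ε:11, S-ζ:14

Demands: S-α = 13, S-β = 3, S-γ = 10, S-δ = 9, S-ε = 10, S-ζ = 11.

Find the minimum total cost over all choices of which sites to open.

439

Open {#3}: assign each demand point to its cheapest open site.
  S-α→#3 13×6=78, S-β→#3 3×6=18, S-γ→#3 10×2=20, S-δ→#3 9×10=90, S-ε→#3 10×10=100, S-ζ→#3 11×5=55
  latency cost 361, fixed 78 → total 439.
Compare {#1, #3}: latency cost 279 + fixed 228 = 507.
Compare {#3, #5}: latency cost 280 + fixed 227 = 507.
Compare {#3, #6}: latency cost 289 + fixed 285 = 574.
All other subsets cost ≥ 507. Minimum total cost: 439.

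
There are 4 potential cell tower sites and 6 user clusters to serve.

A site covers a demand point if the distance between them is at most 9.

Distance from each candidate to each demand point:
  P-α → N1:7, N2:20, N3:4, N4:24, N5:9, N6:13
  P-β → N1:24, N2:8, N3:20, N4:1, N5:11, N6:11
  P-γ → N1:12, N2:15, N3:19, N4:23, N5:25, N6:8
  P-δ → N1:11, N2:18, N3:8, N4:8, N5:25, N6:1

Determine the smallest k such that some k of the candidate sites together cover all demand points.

Coverage sets (demand points within 9 of each site):
  P-α: {N1, N3, N5}
  P-β: {N2, N4}
  P-γ: {N6}
  P-δ: {N3, N4, N6}
No 2 sites suffice: every size-2 union leaves at least one demand point uncovered.
But {P-α, P-β, P-γ} covers everything, so the minimum is 3.

3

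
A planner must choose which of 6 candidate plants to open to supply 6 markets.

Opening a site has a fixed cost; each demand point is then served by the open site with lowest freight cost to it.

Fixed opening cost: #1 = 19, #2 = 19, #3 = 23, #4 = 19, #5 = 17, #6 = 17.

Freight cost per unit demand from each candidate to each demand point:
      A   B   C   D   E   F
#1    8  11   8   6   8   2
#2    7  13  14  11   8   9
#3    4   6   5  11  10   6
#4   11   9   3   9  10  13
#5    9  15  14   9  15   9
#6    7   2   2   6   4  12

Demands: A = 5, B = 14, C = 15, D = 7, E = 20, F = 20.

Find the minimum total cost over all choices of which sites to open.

Open {#1, #6}: assign each demand point to its cheapest open site.
  A→#6 5×7=35, B→#6 14×2=28, C→#6 15×2=30, D→#1 7×6=42, E→#6 20×4=80, F→#1 20×2=40
  freight cost 255, fixed 36 → total 291.
Compare {#1, #3, #6}: freight cost 240 + fixed 59 = 299.
Compare {#1, #5, #6}: freight cost 255 + fixed 53 = 308.
Compare {#1, #2, #6}: freight cost 255 + fixed 55 = 310.
All other subsets cost ≥ 299. Minimum total cost: 291.

291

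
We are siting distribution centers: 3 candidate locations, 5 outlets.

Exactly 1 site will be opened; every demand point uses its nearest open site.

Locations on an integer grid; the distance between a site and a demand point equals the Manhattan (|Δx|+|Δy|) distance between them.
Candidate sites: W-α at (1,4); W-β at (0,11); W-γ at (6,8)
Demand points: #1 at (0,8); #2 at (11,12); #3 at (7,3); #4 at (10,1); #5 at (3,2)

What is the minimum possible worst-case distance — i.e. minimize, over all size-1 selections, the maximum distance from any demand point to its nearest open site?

Open {W-γ}.
  Farthest demand point is #4 at distance 11 (to W-γ); all others are ≤ 11.
With {W-α} the worst case is 18.
With {W-β} the worst case is 20.
No size-1 selection achieves below 11.

11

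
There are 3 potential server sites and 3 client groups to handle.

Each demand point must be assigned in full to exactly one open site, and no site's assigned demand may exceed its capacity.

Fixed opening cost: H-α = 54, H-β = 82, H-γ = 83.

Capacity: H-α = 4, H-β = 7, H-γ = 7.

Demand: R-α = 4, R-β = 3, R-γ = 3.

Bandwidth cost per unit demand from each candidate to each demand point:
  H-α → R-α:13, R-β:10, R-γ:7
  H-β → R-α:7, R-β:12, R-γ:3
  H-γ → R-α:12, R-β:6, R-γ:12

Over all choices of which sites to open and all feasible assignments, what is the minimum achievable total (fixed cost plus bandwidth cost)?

Open {H-α, H-β}; cheapest assignment that respects the capacities:
  H-α (cap 4, load 3): R-β — cost 3×10 = 30
  H-β (cap 7, load 7): R-α, R-γ — cost 4×7 + 3×3 = 37
  Shipping 67, fixed 136 → total 203.
  Any other capacity-feasible assignment to {H-α, H-β} ships for at least 67.
Compare {H-β, H-γ}: its best feasible assignment gives total 220.
Compare {H-α, H-γ}: its best feasible assignment gives total 224.
Every other set of open sites that can feasibly serve all demand totals ≥ 220 even under its best assignment. Minimum: 203.

203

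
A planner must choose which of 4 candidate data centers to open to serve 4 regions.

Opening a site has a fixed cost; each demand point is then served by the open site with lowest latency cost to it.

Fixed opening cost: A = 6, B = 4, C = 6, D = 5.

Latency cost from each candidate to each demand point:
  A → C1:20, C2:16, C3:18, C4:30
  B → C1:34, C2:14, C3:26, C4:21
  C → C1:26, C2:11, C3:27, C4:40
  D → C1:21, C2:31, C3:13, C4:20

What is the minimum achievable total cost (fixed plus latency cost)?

Open {C, D}: assign each demand point to its cheapest open site.
  C1→D 21, C2→C 11, C3→D 13, C4→D 20
  latency cost 65, fixed 11 → total 76.
Compare {B, D}: latency cost 68 + fixed 9 = 77.
Compare {A, D}: latency cost 69 + fixed 11 = 80.
Compare {B, C, D}: latency cost 65 + fixed 15 = 80.
All other subsets cost ≥ 77. Minimum total cost: 76.

76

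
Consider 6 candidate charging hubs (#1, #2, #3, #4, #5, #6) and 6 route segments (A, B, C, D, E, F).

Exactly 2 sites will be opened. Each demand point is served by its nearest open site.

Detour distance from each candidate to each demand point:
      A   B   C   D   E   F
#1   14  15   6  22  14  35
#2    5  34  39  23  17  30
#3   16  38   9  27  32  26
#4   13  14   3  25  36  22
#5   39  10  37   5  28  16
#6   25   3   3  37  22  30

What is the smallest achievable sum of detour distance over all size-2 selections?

65

Open {#1, #5}.
  A→#1 14, B→#5 10, C→#1 6, D→#5 5, E→#1 14, F→#5 16  ⇒ total 65.
Compare {#5, #6}: total 74.
Compare {#4, #5}: total 75.
No size-2 selection does better; minimum is 65.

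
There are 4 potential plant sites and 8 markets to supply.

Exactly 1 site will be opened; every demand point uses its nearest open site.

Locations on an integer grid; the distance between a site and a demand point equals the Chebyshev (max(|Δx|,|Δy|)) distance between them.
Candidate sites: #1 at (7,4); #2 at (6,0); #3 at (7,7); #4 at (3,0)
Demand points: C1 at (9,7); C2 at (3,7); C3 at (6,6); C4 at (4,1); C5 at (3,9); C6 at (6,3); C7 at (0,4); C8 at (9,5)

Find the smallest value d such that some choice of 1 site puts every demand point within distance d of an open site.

7

Open {#1}.
  Farthest demand point is C7 at distance 7 (to #1); all others are ≤ 7.
With {#3} the worst case is 7.
With {#2} the worst case is 9.
No size-1 selection achieves below 7.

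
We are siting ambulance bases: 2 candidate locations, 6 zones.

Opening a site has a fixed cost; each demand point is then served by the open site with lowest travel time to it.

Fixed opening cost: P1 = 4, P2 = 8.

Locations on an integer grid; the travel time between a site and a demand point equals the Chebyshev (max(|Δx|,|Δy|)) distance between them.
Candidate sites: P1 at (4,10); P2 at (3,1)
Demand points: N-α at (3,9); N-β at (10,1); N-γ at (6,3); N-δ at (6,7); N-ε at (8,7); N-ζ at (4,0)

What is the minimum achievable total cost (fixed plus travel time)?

31

Open {P1, P2}: assign each demand point to its cheapest open site.
  N-α→P1 1, N-β→P2 7, N-γ→P2 3, N-δ→P1 3, N-ε→P1 4, N-ζ→P2 1
  travel time 19, fixed 12 → total 31.
Compare {P1}: travel time 34 + fixed 4 = 38.
Compare {P2}: travel time 31 + fixed 8 = 39.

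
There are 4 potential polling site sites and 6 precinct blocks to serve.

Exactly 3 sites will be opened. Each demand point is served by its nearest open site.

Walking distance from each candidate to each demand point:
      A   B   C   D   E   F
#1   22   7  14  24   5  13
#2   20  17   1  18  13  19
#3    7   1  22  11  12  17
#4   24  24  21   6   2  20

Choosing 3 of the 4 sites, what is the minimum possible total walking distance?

34

Open {#2, #3, #4}.
  A→#3 7, B→#3 1, C→#2 1, D→#4 6, E→#4 2, F→#3 17  ⇒ total 34.
Compare {#1, #2, #3}: total 38.
Compare {#1, #3, #4}: total 43.
No size-3 selection does better; minimum is 34.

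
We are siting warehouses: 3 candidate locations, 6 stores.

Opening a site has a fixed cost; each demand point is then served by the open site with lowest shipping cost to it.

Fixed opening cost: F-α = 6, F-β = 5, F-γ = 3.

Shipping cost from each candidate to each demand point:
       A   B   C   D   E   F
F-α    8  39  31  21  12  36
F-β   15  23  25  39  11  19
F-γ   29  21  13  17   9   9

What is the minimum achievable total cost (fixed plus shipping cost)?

Open {F-α, F-γ}: assign each demand point to its cheapest open site.
  A→F-α 8, B→F-γ 21, C→F-γ 13, D→F-γ 17, E→F-γ 9, F→F-γ 9
  shipping cost 77, fixed 9 → total 86.
Compare {F-α, F-β, F-γ}: shipping cost 77 + fixed 14 = 91.
Compare {F-β, F-γ}: shipping cost 84 + fixed 8 = 92.
Compare {F-γ}: shipping cost 98 + fixed 3 = 101.
All other subsets cost ≥ 91. Minimum total cost: 86.

86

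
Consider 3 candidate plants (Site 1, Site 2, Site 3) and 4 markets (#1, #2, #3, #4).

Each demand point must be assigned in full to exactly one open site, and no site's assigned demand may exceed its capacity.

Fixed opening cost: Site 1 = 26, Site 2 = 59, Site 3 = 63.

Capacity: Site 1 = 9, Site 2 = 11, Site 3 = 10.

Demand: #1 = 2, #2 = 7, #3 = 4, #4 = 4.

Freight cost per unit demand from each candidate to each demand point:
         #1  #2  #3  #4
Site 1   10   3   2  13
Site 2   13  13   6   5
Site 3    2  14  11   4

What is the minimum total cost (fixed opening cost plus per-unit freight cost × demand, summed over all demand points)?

170

Open {Site 1, Site 2}; cheapest assignment that respects the capacities:
  Site 1 (cap 9, load 9): #1, #2 — cost 2×10 + 7×3 = 41
  Site 2 (cap 11, load 8): #3, #4 — cost 4×6 + 4×5 = 44
  Shipping 85, fixed 85 → total 170.
  Any other capacity-feasible assignment to {Site 1, Site 2} ships for at least 85.
Compare {Site 1, Site 3}: its best feasible assignment gives total 174.
Compare {Site 1, Site 2, Site 3}: its best feasible assignment gives total 213.
Every other set of open sites that can feasibly serve all demand totals ≥ 174 even under its best assignment. Minimum: 170.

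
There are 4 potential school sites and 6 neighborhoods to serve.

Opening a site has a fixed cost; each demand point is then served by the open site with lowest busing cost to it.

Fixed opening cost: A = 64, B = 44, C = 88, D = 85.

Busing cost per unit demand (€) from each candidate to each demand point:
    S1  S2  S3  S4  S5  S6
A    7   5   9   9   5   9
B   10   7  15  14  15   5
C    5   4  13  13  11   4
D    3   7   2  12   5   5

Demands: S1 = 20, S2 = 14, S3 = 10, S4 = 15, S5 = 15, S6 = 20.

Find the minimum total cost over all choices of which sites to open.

Open {A, D}: assign each demand point to its cheapest open site.
  S1→D 20×3=60, S2→A 14×5=70, S3→D 10×2=20, S4→A 15×9=135, S5→A 15×5=75, S6→D 20×5=100
  busing cost 460, fixed 149 → total 609.
Compare {D}: busing cost 533 + fixed 85 = 618.
Compare {C, D}: busing cost 471 + fixed 173 = 644.
Compare {A, B, D}: busing cost 460 + fixed 193 = 653.
All other subsets cost ≥ 618. Minimum total cost: 609.

609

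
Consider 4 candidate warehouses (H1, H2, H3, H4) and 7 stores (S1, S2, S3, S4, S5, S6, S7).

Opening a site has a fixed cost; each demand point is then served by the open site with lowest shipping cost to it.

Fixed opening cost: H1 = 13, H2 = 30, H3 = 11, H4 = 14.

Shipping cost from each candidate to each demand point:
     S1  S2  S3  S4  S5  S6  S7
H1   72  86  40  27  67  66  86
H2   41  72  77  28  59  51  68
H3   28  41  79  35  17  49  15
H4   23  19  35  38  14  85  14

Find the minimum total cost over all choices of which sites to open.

Open {H3, H4}: assign each demand point to its cheapest open site.
  S1→H4 23, S2→H4 19, S3→H4 35, S4→H3 35, S5→H4 14, S6→H3 49, S7→H4 14
  shipping cost 189, fixed 25 → total 214.
Compare {H1, H3, H4}: shipping cost 181 + fixed 38 = 219.
Compare {H1, H4}: shipping cost 198 + fixed 27 = 225.
Compare {H2, H4}: shipping cost 184 + fixed 44 = 228.
All other subsets cost ≥ 219. Minimum total cost: 214.

214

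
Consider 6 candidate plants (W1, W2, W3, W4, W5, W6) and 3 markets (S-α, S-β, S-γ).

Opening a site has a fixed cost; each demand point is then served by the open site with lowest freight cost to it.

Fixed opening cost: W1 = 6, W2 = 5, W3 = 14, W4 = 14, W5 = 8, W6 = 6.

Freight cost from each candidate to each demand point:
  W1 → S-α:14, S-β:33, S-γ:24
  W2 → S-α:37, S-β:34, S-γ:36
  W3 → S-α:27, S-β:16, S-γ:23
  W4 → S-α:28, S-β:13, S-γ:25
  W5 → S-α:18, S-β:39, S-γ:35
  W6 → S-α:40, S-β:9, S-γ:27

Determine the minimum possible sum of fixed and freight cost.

59

Open {W1, W6}: assign each demand point to its cheapest open site.
  S-α→W1 14, S-β→W6 9, S-γ→W1 24
  freight cost 47, fixed 12 → total 59.
Compare {W1, W2, W6}: freight cost 47 + fixed 17 = 64.
Compare {W1, W5, W6}: freight cost 47 + fixed 20 = 67.
Compare {W5, W6}: freight cost 54 + fixed 14 = 68.
All other subsets cost ≥ 64. Minimum total cost: 59.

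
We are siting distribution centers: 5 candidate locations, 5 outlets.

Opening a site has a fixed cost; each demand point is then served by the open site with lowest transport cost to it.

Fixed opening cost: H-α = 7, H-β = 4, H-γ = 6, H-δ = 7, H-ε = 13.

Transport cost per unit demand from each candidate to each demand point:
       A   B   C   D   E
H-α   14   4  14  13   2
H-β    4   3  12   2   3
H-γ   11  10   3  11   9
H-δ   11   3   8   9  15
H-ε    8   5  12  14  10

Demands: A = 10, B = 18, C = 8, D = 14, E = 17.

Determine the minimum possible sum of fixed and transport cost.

197

Open {H-α, H-β, H-γ}: assign each demand point to its cheapest open site.
  A→H-β 10×4=40, B→H-β 18×3=54, C→H-γ 8×3=24, D→H-β 14×2=28, E→H-α 17×2=34
  transport cost 180, fixed 17 → total 197.
Compare {H-α, H-β, H-γ, H-δ}: transport cost 180 + fixed 24 = 204.
Compare {H-β, H-γ}: transport cost 197 + fixed 10 = 207.
Compare {H-α, H-β, H-γ, H-ε}: transport cost 180 + fixed 30 = 210.
All other subsets cost ≥ 204. Minimum total cost: 197.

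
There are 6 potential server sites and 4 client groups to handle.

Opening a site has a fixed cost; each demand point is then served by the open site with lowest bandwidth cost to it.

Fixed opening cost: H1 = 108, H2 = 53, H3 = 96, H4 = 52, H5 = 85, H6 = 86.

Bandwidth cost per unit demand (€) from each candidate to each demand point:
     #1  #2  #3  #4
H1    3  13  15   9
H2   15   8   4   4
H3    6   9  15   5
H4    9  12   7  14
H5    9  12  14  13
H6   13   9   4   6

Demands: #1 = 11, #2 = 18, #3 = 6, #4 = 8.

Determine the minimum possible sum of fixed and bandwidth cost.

394

Open {H1, H2}: assign each demand point to its cheapest open site.
  #1→H1 11×3=33, #2→H2 18×8=144, #3→H2 6×4=24, #4→H2 8×4=32
  bandwidth cost 233, fixed 161 → total 394.
Compare {H2, H4}: bandwidth cost 299 + fixed 105 = 404.
Compare {H2, H3}: bandwidth cost 266 + fixed 149 = 415.
Compare {H2}: bandwidth cost 365 + fixed 53 = 418.
All other subsets cost ≥ 404. Minimum total cost: 394.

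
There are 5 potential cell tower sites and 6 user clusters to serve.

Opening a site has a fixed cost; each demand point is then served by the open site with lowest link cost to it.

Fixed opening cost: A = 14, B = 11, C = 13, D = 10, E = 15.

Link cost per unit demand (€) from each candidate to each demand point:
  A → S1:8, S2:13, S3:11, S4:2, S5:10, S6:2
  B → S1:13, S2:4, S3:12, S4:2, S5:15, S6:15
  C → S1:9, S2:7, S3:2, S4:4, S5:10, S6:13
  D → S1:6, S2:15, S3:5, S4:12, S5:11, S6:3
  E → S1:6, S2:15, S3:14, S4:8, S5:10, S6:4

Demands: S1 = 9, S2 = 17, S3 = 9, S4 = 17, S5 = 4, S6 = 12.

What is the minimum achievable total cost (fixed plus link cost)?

284

Open {B, C, D}: assign each demand point to its cheapest open site.
  S1→D 9×6=54, S2→B 17×4=68, S3→C 9×2=18, S4→B 17×2=34, S5→C 4×10=40, S6→D 12×3=36
  link cost 250, fixed 34 → total 284.
Compare {A, B, C, D}: link cost 238 + fixed 48 = 286.
Compare {A, B, C, E}: link cost 238 + fixed 53 = 291.
Compare {A, B, C}: link cost 256 + fixed 38 = 294.
All other subsets cost ≥ 286. Minimum total cost: 284.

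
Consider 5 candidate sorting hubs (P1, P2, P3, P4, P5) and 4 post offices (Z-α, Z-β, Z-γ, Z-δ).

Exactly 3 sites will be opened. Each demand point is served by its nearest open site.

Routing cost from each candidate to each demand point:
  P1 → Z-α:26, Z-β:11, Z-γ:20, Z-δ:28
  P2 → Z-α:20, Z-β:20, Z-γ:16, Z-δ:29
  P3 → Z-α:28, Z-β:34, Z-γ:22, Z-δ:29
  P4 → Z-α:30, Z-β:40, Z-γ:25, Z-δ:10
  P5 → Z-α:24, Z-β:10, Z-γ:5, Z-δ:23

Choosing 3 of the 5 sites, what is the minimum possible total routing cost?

45

Open {P2, P4, P5}.
  Z-α→P2 20, Z-β→P5 10, Z-γ→P5 5, Z-δ→P4 10  ⇒ total 45.
Compare {P1, P4, P5}: total 49.
Compare {P3, P4, P5}: total 49.
No size-3 selection does better; minimum is 45.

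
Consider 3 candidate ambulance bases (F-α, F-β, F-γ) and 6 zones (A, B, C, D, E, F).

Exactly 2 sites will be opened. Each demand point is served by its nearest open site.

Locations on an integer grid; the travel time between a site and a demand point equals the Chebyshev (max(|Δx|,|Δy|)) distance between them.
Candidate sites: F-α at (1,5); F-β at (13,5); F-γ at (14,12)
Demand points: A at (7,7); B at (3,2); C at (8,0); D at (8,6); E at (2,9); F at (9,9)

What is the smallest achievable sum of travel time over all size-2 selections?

27

Open {F-α, F-β}.
  A→F-α 6, B→F-α 3, C→F-β 5, D→F-β 5, E→F-α 4, F→F-β 4  ⇒ total 27.
Compare {F-α, F-γ}: total 31.
Compare {F-β, F-γ}: total 41.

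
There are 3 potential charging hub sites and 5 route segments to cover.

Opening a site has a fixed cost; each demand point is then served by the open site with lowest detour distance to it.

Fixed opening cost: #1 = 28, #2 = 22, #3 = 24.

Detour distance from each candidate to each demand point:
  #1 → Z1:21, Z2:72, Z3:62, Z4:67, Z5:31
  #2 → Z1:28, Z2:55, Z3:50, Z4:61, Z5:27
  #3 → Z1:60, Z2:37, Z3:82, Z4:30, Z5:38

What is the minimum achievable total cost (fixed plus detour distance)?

Open {#2, #3}: assign each demand point to its cheapest open site.
  Z1→#2 28, Z2→#3 37, Z3→#2 50, Z4→#3 30, Z5→#2 27
  detour distance 172, fixed 46 → total 218.
Compare {#1, #3}: detour distance 181 + fixed 52 = 233.
Compare {#1, #2, #3}: detour distance 165 + fixed 74 = 239.
Compare {#2}: detour distance 221 + fixed 22 = 243.
All other subsets cost ≥ 233. Minimum total cost: 218.

218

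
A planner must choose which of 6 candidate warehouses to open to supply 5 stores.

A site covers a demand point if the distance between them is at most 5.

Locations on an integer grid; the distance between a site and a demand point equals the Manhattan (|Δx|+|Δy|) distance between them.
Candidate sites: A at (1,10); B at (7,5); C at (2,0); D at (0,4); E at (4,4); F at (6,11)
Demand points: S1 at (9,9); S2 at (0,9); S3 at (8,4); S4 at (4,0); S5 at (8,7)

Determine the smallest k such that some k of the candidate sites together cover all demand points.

Coverage sets (demand points within 5 of each site):
  A: {S2}
  B: {S3, S5}
  C: {S4}
  D: {S2}
  E: {S3, S4}
  F: {S1}
No 3 sites suffice: every size-3 union leaves at least one demand point uncovered.
But {A, B, C, F} covers everything, so the minimum is 4.

4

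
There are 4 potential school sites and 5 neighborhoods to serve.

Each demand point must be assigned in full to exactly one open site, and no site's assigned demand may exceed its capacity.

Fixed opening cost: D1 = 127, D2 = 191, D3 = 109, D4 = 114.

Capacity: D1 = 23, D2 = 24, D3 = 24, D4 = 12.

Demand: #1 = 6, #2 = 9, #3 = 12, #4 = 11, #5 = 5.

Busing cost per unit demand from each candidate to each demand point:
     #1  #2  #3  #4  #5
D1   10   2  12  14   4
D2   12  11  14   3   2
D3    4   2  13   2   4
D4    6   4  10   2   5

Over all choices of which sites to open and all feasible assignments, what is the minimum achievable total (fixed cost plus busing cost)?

Open {D1, D3}; cheapest assignment that respects the capacities:
  D1 (cap 23, load 21): #2, #3 — cost 9×2 + 12×12 = 162
  D3 (cap 24, load 22): #1, #4, #5 — cost 6×4 + 11×2 + 5×4 = 66
  Shipping 228, fixed 236 → total 464.
  Any other capacity-feasible assignment to {D1, D3} ships for at least 228.
Compare {D1, D3, D4}: its best feasible assignment gives total 554.
Compare {D2, D3}: its best feasible assignment gives total 563.
Every other set of open sites that can feasibly serve all demand totals ≥ 554 even under its best assignment. Minimum: 464.

464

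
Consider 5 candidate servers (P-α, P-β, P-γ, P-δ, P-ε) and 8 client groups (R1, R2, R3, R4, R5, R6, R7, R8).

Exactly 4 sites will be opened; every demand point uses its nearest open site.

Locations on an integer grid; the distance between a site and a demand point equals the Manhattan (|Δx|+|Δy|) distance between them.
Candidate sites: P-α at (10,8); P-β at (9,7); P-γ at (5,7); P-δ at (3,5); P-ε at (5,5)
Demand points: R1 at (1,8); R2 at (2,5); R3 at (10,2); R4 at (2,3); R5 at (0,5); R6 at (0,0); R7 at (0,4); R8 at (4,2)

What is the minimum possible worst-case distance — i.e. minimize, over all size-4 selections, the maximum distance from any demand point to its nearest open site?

Open {P-α, P-β, P-γ, P-δ}.
  Farthest demand point is R6 at distance 8 (to P-δ); all others are ≤ 8.
With {P-α, P-β, P-δ, P-ε} the worst case is 8.
With {P-α, P-γ, P-δ, P-ε} the worst case is 8.
No size-4 selection achieves below 8.

8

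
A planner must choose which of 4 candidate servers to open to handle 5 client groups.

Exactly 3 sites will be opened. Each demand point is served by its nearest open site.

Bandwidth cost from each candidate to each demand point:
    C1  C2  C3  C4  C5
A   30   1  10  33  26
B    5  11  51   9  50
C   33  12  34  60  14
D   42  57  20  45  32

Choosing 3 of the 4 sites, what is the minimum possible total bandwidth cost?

39

Open {A, B, C}.
  C1→B 5, C2→A 1, C3→A 10, C4→B 9, C5→C 14  ⇒ total 39.
Compare {A, B, D}: total 51.
Compare {B, C, D}: total 59.
No size-3 selection does better; minimum is 39.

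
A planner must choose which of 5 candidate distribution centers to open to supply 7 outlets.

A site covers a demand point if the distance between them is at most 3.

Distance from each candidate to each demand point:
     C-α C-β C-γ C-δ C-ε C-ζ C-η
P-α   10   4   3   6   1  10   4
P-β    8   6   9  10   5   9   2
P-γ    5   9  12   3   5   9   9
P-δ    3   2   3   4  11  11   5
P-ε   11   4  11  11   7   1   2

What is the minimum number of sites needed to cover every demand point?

Coverage sets (demand points within 3 of each site):
  P-α: {C-γ, C-ε}
  P-β: {C-η}
  P-γ: {C-δ}
  P-δ: {C-α, C-β, C-γ}
  P-ε: {C-ζ, C-η}
No 3 sites suffice: every size-3 union leaves at least one demand point uncovered.
But {P-α, P-γ, P-δ, P-ε} covers everything, so the minimum is 4.

4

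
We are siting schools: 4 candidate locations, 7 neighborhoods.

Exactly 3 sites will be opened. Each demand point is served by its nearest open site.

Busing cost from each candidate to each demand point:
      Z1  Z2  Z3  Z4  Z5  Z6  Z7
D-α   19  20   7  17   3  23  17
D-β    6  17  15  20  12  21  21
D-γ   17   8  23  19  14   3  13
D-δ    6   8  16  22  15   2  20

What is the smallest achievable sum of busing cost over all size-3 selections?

56

Open {D-α, D-γ, D-δ}.
  Z1→D-δ 6, Z2→D-γ 8, Z3→D-α 7, Z4→D-α 17, Z5→D-α 3, Z6→D-δ 2, Z7→D-γ 13  ⇒ total 56.
Compare {D-α, D-β, D-γ}: total 57.
Compare {D-α, D-β, D-δ}: total 60.
No size-3 selection does better; minimum is 56.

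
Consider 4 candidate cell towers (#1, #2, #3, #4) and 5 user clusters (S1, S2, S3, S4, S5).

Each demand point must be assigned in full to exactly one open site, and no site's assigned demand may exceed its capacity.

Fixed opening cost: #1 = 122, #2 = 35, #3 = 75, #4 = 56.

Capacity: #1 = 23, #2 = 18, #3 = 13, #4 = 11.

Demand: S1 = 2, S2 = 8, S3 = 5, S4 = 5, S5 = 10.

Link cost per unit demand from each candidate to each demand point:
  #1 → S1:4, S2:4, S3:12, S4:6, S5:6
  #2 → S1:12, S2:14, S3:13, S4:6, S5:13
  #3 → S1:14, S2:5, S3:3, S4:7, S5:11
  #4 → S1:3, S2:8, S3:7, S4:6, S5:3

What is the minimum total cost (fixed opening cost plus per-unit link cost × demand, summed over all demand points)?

305

Open {#2, #3, #4}; cheapest assignment that respects the capacities:
  #2 (cap 18, load 7): S1, S4 — cost 2×12 + 5×6 = 54
  #3 (cap 13, load 13): S2, S3 — cost 8×5 + 5×3 = 55
  #4 (cap 11, load 10): S5 — cost 10×3 = 30
  Shipping 139, fixed 166 → total 305.
  Any other capacity-feasible assignment to {#2, #3, #4} ships for at least 139.
Compare {#1, #4}: its best feasible assignment gives total 338.
Compare {#1, #3}: its best feasible assignment gives total 347.
Every other set of open sites that can feasibly serve all demand totals ≥ 338 even under its best assignment. Minimum: 305.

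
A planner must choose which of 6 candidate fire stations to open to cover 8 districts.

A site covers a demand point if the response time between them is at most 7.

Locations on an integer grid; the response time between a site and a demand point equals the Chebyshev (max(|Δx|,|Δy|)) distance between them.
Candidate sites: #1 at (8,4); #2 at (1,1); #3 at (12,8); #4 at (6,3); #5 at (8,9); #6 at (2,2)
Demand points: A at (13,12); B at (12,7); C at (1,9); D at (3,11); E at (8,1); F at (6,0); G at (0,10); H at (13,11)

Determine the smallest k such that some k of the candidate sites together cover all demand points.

2

Coverage sets (demand points within 7 of each site):
  #1: {B, C, D, E, F, H}
  #2: {E, F}
  #3: {A, B, E, H}
  #4: {B, C, E, F, G}
  #5: {A, B, C, D, H}
  #6: {C, E, F}
No single site covers all 8 demand points.
But {#4, #5} covers everything, so the minimum is 2.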